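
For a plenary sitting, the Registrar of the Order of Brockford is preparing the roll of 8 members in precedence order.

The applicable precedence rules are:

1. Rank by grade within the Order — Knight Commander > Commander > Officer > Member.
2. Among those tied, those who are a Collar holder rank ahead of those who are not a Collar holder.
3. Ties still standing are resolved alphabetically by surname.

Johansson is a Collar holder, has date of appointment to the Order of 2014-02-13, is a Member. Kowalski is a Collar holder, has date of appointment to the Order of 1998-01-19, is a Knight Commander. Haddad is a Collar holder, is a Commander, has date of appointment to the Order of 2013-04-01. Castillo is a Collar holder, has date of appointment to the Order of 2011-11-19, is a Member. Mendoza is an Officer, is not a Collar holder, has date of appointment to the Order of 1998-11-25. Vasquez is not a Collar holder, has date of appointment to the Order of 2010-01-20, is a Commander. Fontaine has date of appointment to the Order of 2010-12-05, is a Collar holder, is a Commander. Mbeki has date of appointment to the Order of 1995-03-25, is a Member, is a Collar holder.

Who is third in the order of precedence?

Haddad

By grade within the Order: Kowalski (Knight Commander); then Fontaine, Haddad and Vasquez (Commander); then Mendoza (Officer); then Castillo, Johansson and Mbeki (Member).
Among Fontaine, Haddad and Vasquez, a Collar holder before not a Collar holder: Fontaine and Haddad (a Collar holder) before Vasquez (not a Collar holder).
Among Fontaine and Haddad, alphabetically by surname: Fontaine before Haddad.
Castillo, Johansson and Mbeki are each a Collar holder, so the next rule applies.
Among Castillo, Johansson and Mbeki, alphabetically by surname: Castillo before Johansson before Mbeki.
Order: Kowalski, Fontaine, Haddad, Vasquez, Mendoza, Castillo, Johansson, Mbeki.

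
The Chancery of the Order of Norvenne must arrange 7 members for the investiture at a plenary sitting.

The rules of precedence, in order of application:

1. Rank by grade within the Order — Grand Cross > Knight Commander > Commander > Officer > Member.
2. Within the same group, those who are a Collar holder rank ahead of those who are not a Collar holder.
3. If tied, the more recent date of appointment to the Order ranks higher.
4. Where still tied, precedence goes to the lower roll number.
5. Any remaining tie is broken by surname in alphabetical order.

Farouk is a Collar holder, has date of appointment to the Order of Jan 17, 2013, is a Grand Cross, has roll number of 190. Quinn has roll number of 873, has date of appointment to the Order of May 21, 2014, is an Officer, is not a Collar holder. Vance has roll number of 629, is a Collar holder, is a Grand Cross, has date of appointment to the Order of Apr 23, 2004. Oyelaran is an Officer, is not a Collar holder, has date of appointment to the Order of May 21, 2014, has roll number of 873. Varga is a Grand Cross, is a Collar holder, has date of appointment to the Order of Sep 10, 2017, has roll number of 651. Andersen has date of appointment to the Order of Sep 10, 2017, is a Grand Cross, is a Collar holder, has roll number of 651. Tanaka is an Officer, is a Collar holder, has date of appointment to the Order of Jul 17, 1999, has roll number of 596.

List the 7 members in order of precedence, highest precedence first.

Andersen, Varga, Farouk, Vance, Tanaka, Oyelaran, Quinn

By grade within the Order: Andersen, Varga, Farouk and Vance (Grand Cross); then Tanaka, Oyelaran and Quinn (Officer).
Andersen, Varga, Farouk and Vance are each a Collar holder, so the next rule applies.
Among Andersen, Varga, Farouk and Vance, by date of appointment to the Order (later first): Andersen and Varga (Sep 10, 2017) before Farouk (Jan 17, 2013) before Vance (Apr 23, 2004).
Andersen and Varga both have roll number 651, so the next rule applies.
Among Andersen and Varga, alphabetically by surname: Andersen before Varga.
Among Tanaka, Oyelaran and Quinn, a Collar holder before not a Collar holder: Tanaka (a Collar holder) before Oyelaran and Quinn (not a Collar holder).
Oyelaran and Quinn both have date of appointment to the Order May 21, 2014, so the next rule applies.
Oyelaran and Quinn both have roll number 873, so the next rule applies.
Among Oyelaran and Quinn, alphabetically by surname: Oyelaran before Quinn.
Full order: Andersen, Varga, Farouk, Vance, Tanaka, Oyelaran, Quinn.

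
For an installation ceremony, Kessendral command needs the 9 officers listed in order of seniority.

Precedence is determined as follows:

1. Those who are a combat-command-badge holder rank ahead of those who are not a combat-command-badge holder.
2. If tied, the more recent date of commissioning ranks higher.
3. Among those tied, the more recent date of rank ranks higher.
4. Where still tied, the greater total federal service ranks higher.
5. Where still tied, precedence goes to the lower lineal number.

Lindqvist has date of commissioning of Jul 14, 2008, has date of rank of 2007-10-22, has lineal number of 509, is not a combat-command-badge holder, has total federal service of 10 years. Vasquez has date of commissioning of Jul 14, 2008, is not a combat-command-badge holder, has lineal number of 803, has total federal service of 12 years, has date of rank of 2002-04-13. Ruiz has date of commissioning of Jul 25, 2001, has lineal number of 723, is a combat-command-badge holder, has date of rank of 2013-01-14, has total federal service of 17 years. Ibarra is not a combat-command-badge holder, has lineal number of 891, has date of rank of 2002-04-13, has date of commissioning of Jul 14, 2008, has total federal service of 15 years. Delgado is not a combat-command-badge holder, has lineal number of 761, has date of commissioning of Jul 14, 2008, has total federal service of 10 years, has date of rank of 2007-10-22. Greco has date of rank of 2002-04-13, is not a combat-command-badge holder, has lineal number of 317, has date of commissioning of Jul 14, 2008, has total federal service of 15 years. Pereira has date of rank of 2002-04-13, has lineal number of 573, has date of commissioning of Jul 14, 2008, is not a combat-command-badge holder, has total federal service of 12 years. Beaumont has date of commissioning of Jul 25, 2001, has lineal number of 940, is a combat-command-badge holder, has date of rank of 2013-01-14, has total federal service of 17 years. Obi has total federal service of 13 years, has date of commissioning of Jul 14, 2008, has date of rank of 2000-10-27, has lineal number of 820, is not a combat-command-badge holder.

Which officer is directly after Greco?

Ibarra

By the first rule: Ruiz and Beaumont (both a combat-command-badge holder); then Lindqvist, Delgado, Greco, Ibarra, Pereira, Vasquez and Obi (each not a combat-command-badge holder).
Ruiz and Beaumont both have date of commissioning Jul 25, 2001, so the next rule applies.
Ruiz and Beaumont both have date of rank 2013-01-14, so the next rule applies.
Ruiz and Beaumont both have total federal service 17 years, so the next rule applies.
Among Ruiz and Beaumont, by lineal number (lower first): Ruiz (723) before Beaumont (940).
Lindqvist, Delgado, Greco, Ibarra, Pereira, Vasquez and Obi all have date of commissioning Jul 14, 2008, so the next rule applies.
Among Lindqvist, Delgado, Greco, Ibarra, Pereira, Vasquez and Obi, by date of rank (later first): Lindqvist and Delgado (2007-10-22) before Greco, Ibarra, Pereira and Vasquez (2002-04-13) before Obi (2000-10-27).
Lindqvist and Delgado both have total federal service 10 years, so the next rule applies.
Among Lindqvist and Delgado, by lineal number (lower first): Lindqvist (509) before Delgado (761).
Among Greco, Ibarra, Pereira and Vasquez, by total federal service (higher first): Greco and Ibarra (15 years) before Pereira and Vasquez (12 years).
Among Greco and Ibarra, by lineal number (lower first): Greco (317) before Ibarra (891).
Among Pereira and Vasquez, by lineal number (lower first): Pereira (573) before Vasquez (803).
Order: Ruiz, Beaumont, Lindqvist, Delgado, Greco, Ibarra, Pereira, Vasquez, Obi.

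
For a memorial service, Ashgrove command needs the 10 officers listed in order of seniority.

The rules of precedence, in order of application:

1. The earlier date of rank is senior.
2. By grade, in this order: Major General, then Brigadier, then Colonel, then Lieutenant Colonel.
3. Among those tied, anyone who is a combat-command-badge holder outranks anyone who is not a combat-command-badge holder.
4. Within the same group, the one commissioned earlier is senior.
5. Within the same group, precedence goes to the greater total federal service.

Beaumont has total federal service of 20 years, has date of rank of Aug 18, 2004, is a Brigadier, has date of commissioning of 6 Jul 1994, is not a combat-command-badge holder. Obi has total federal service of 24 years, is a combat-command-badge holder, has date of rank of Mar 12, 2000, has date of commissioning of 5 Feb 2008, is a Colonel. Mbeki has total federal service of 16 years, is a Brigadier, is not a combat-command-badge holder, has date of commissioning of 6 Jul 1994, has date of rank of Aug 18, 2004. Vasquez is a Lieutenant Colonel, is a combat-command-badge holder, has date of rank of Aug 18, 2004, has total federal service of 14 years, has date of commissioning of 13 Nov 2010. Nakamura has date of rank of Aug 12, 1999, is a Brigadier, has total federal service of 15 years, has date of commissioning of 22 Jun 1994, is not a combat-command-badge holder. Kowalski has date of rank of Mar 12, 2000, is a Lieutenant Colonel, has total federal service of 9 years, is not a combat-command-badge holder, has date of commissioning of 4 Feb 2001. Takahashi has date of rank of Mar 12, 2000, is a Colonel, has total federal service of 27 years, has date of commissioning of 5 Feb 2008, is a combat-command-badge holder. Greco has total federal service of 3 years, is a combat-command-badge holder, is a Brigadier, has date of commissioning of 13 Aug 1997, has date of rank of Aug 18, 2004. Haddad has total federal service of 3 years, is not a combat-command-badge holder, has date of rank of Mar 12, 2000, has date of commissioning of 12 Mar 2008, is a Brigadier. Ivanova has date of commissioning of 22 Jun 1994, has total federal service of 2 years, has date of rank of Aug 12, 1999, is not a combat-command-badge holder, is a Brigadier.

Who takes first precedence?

By date of rank (earlier first): Nakamura and Ivanova (both Aug 12, 1999); then Haddad, Takahashi, Obi and Kowalski (each Mar 12, 2000); then Greco, Beaumont, Mbeki and Vasquez (each Aug 18, 2004).
Nakamura and Ivanova are each Brigadier, so the next rule applies.
Nakamura and Ivanova are each not a combat-command-badge holder, so the next rule applies.
Nakamura and Ivanova both have date of commissioning 22 Jun 1994, so the next rule applies.
Among Nakamura and Ivanova, by total federal service (higher first): Nakamura (15 years) before Ivanova (2 years).
Among Haddad, Takahashi, Obi and Kowalski, by grade: Haddad (Brigadier) before Takahashi and Obi (Colonel) before Kowalski (Lieutenant Colonel).
Takahashi and Obi are each a combat-command-badge holder, so the next rule applies.
Takahashi and Obi both have date of commissioning 5 Feb 2008, so the next rule applies.
Among Takahashi and Obi, by total federal service (higher first): Takahashi (27 years) before Obi (24 years).
Among Greco, Beaumont, Mbeki and Vasquez, by grade: Greco, Beaumont and Mbeki (Brigadier) before Vasquez (Lieutenant Colonel).
Among Greco, Beaumont and Mbeki, a combat-command-badge holder before not a combat-command-badge holder: Greco (a combat-command-badge holder) before Beaumont and Mbeki (not a combat-command-badge holder).
Beaumont and Mbeki both have date of commissioning 6 Jul 1994, so the next rule applies.
Among Beaumont and Mbeki, by total federal service (higher first): Beaumont (20 years) before Mbeki (16 years).
Order: Nakamura, Ivanova, Haddad, Takahashi, Obi, Kowalski, Greco, Beaumont, Mbeki, Vasquez.

Nakamura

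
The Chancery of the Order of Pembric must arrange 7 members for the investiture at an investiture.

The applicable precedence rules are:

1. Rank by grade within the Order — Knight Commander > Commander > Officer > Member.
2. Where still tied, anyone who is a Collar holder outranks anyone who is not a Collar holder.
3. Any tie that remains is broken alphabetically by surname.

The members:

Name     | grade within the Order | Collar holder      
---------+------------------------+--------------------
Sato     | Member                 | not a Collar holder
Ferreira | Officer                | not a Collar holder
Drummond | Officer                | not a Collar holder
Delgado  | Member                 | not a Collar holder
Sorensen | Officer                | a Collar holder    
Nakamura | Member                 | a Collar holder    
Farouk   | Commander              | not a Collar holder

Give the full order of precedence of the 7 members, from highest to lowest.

By grade within the Order: Farouk (Commander); then Sorensen, Drummond and Ferreira (Officer); then Nakamura, Delgado and Sato (Member).
Among Sorensen, Drummond and Ferreira, a Collar holder before not a Collar holder: Sorensen (a Collar holder) before Drummond and Ferreira (not a Collar holder).
Among Drummond and Ferreira, alphabetically by surname: Drummond before Ferreira.
Among Nakamura, Delgado and Sato, a Collar holder before not a Collar holder: Nakamura (a Collar holder) before Delgado and Sato (not a Collar holder).
Among Delgado and Sato, alphabetically by surname: Delgado before Sato.
Full order: Farouk, Sorensen, Drummond, Ferreira, Nakamura, Delgado, Sato.

Farouk, Sorensen, Drummond, Ferreira, Nakamura, Delgado, Sato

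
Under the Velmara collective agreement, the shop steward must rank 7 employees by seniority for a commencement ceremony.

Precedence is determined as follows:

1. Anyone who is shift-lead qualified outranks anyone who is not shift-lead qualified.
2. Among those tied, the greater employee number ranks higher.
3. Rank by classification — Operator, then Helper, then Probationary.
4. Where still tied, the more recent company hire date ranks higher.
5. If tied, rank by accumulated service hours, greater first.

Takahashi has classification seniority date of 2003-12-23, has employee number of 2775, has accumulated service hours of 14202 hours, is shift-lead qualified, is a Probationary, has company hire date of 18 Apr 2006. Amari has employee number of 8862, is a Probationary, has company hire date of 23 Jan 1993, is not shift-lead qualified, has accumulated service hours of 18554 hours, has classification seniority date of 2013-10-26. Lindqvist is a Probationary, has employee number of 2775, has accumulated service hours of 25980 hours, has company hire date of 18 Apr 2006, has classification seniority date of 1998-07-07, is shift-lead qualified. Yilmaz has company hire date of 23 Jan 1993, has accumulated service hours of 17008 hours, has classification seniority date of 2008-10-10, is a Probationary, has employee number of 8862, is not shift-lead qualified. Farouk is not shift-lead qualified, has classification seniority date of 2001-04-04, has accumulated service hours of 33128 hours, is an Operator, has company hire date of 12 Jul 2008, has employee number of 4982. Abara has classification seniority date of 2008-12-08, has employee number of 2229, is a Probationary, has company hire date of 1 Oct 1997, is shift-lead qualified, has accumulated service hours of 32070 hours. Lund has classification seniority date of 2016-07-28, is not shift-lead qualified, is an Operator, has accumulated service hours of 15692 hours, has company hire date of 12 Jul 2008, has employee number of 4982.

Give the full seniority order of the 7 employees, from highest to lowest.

By the first rule: Lindqvist, Takahashi and Abara (each shift-lead qualified); then Amari, Yilmaz, Farouk and Lund (each not shift-lead qualified).
Among Lindqvist, Takahashi and Abara, by employee number (higher first): Lindqvist and Takahashi (2775) before Abara (2229).
Lindqvist and Takahashi are each Probationary, so the next rule applies.
Lindqvist and Takahashi both have company hire date 18 Apr 2006, so the next rule applies.
Among Lindqvist and Takahashi, by accumulated service hours (higher first): Lindqvist (25980 hours) before Takahashi (14202 hours).
Among Amari, Yilmaz, Farouk and Lund, by employee number (higher first): Amari and Yilmaz (8862) before Farouk and Lund (4982).
Amari and Yilmaz are each Probationary, so the next rule applies.
Amari and Yilmaz both have company hire date 23 Jan 1993, so the next rule applies.
Among Amari and Yilmaz, by accumulated service hours (higher first): Amari (18554 hours) before Yilmaz (17008 hours).
Farouk and Lund are each Operator, so the next rule applies.
Farouk and Lund both have company hire date 12 Jul 2008, so the next rule applies.
Among Farouk and Lund, by accumulated service hours (higher first): Farouk (33128 hours) before Lund (15692 hours).
Full order: Lindqvist, Takahashi, Abara, Amari, Yilmaz, Farouk, Lund.

Lindqvist, Takahashi, Abara, Amari, Yilmaz, Farouk, Lund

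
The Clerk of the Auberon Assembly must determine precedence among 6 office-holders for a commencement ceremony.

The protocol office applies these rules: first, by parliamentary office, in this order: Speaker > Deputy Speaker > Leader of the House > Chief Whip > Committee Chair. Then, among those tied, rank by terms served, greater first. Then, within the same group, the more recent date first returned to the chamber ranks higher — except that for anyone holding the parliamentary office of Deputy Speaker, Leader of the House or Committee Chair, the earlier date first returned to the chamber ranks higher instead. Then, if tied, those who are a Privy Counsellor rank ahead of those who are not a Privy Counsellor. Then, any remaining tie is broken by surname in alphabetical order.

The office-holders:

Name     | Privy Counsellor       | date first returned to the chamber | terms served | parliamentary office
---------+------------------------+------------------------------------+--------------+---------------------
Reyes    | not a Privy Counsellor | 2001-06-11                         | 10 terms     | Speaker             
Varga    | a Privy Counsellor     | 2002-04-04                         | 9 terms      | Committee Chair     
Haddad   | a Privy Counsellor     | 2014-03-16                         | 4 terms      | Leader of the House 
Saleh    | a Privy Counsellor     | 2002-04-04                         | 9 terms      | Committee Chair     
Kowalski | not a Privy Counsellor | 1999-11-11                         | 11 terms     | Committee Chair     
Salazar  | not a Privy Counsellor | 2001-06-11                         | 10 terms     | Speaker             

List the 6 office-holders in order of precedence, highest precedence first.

Reyes, Salazar, Haddad, Kowalski, Saleh, Varga

By parliamentary office: Reyes and Salazar (Speaker); then Haddad (Leader of the House); then Kowalski, Saleh and Varga (Committee Chair).
Reyes and Salazar both have terms served 10 terms, so the next rule applies.
Reyes and Salazar both have date first returned to the chamber 2001-06-11, so the next rule applies.
Reyes and Salazar are each not a Privy Counsellor, so the next rule applies.
Among Reyes and Salazar, alphabetically by surname: Reyes before Salazar.
Among Kowalski, Saleh and Varga, by terms served (higher first): Kowalski (11 terms) before Saleh and Varga (9 terms).
Saleh and Varga both have date first returned to the chamber 2002-04-04, so the next rule applies.
Saleh and Varga are each a Privy Counsellor, so the next rule applies.
Among Saleh and Varga, alphabetically by surname: Saleh before Varga.
Full order: Reyes, Salazar, Haddad, Kowalski, Saleh, Varga.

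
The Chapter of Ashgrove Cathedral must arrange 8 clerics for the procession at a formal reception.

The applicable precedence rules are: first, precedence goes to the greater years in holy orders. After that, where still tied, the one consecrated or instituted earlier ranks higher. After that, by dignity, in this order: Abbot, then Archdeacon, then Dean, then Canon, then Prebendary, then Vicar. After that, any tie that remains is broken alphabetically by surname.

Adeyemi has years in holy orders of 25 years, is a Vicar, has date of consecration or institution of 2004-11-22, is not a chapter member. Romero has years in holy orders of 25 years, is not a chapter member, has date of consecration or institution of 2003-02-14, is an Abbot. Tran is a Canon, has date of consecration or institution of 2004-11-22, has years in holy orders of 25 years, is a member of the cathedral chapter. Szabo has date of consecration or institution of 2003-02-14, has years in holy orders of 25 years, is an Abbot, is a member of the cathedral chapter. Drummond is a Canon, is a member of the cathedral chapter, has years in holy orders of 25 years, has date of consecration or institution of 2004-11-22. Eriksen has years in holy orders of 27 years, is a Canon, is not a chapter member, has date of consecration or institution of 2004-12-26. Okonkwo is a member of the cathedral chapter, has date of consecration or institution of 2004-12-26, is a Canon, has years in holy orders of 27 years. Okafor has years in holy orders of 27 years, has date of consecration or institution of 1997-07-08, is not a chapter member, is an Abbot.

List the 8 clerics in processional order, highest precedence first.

Okafor, Eriksen, Okonkwo, Romero, Szabo, Drummond, Tran, Adeyemi

By years in holy orders (higher first): Okafor, Eriksen and Okonkwo (each 27 years); then Romero, Szabo, Drummond, Tran and Adeyemi (each 25 years).
Among Okafor, Eriksen and Okonkwo, by date of consecration or institution (earlier first): Okafor (1997-07-08) before Eriksen and Okonkwo (2004-12-26).
Eriksen and Okonkwo are each Canon, so the next rule applies.
Among Eriksen and Okonkwo, alphabetically by surname: Eriksen before Okonkwo.
Among Romero, Szabo, Drummond, Tran and Adeyemi, by date of consecration or institution (earlier first): Romero and Szabo (2003-02-14) before Drummond, Tran and Adeyemi (2004-11-22).
Romero and Szabo are each Abbot, so the next rule applies.
Among Romero and Szabo, alphabetically by surname: Romero before Szabo.
Among Drummond, Tran and Adeyemi, by dignity: Drummond and Tran (Canon) before Adeyemi (Vicar).
Among Drummond and Tran, alphabetically by surname: Drummond before Tran.
Full order: Okafor, Eriksen, Okonkwo, Romero, Szabo, Drummond, Tran, Adeyemi.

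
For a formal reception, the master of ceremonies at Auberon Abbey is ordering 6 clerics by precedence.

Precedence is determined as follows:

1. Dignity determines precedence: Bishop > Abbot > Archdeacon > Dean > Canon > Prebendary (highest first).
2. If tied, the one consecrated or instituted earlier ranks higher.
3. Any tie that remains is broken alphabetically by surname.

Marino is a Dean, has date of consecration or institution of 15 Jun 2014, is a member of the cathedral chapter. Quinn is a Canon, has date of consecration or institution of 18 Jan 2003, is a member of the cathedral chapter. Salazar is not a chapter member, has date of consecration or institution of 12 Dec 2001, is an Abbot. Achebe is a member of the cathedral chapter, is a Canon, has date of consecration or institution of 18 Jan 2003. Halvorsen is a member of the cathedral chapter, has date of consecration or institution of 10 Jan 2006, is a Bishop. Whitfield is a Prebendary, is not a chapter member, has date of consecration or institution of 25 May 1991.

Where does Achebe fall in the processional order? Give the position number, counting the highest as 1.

By dignity: Halvorsen (Bishop); then Salazar (Abbot); then Marino (Dean); then Achebe and Quinn (Canon); then Whitfield (Prebendary).
Achebe and Quinn both have date of consecration or institution 18 Jan 2003, so the next rule applies.
Among Achebe and Quinn, alphabetically by surname: Achebe before Quinn.
Order: Halvorsen, Salazar, Marino, Achebe, Quinn, Whitfield. So position 4.

4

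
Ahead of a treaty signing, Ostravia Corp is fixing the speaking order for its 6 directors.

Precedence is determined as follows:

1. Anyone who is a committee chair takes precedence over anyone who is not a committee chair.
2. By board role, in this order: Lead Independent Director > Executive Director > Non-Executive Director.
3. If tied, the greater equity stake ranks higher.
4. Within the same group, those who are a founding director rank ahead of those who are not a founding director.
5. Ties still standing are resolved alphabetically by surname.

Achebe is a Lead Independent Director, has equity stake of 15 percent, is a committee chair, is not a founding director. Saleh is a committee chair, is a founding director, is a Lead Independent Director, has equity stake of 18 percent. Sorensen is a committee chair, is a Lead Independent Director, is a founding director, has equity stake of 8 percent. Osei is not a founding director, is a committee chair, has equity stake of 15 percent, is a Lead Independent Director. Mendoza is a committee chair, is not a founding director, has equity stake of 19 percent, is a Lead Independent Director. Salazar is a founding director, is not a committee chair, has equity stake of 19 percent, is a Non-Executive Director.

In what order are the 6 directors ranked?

Mendoza, Saleh, Achebe, Osei, Sorensen, Salazar

By the first rule: Mendoza, Saleh, Achebe, Osei and Sorensen (each a committee chair); then Salazar (not a committee chair).
Mendoza, Saleh, Achebe, Osei and Sorensen are each Lead Independent Director, so the next rule applies.
Among Mendoza, Saleh, Achebe, Osei and Sorensen, by equity stake (higher first): Mendoza (19 percent) before Saleh (18 percent) before Achebe and Osei (15 percent) before Sorensen (8 percent).
Achebe and Osei are each not a founding director, so the next rule applies.
Among Achebe and Osei, alphabetically by surname: Achebe before Osei.
Full order: Mendoza, Saleh, Achebe, Osei, Sorensen, Salazar.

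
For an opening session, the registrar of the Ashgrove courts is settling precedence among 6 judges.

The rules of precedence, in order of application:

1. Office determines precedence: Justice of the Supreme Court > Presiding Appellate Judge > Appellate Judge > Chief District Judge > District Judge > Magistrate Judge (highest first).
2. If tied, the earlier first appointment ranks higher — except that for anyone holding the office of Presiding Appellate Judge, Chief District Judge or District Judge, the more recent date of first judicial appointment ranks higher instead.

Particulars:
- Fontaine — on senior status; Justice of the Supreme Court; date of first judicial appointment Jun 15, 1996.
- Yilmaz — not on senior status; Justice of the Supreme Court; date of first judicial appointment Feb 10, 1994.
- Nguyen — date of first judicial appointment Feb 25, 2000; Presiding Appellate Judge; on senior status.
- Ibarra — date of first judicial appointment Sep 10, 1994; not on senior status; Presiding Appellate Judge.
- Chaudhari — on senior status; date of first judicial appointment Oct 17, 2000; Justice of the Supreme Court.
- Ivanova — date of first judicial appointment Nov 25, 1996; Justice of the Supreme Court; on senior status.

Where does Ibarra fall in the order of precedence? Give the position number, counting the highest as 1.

By office: Yilmaz, Fontaine, Ivanova and Chaudhari (Justice of the Supreme Court); then Nguyen and Ibarra (Presiding Appellate Judge).
Among Yilmaz, Fontaine, Ivanova and Chaudhari, by date of first judicial appointment (earlier first): Yilmaz (Feb 10, 1994) before Fontaine (Jun 15, 1996) before Ivanova (Nov 25, 1996) before Chaudhari (Oct 17, 2000).
Among Nguyen and Ibarra, by date of first judicial appointment (later first) (reversed rule for this group): Nguyen (Feb 25, 2000) before Ibarra (Sep 10, 1994).
Order: Yilmaz, Fontaine, Ivanova, Chaudhari, Nguyen, Ibarra. So position 6.

6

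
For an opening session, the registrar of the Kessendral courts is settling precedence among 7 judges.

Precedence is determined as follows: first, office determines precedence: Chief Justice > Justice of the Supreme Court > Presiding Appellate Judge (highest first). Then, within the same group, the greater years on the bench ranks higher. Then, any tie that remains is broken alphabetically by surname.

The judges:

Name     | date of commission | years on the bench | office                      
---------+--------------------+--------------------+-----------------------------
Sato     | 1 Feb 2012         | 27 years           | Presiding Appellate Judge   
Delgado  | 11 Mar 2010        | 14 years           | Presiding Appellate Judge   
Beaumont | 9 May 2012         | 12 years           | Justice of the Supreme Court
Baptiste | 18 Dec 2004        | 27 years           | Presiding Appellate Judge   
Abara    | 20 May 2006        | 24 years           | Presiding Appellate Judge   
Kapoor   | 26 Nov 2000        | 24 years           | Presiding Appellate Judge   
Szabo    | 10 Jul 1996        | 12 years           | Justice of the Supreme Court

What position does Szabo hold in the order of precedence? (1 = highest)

By office: Beaumont and Szabo (Justice of the Supreme Court); then Baptiste, Sato, Abara, Kapoor and Delgado (Presiding Appellate Judge).
Beaumont and Szabo both have years on the bench 12 years, so the next rule applies.
Among Beaumont and Szabo, alphabetically by surname: Beaumont before Szabo.
Among Baptiste, Sato, Abara, Kapoor and Delgado, by years on the bench (higher first): Baptiste and Sato (27 years) before Abara and Kapoor (24 years) before Delgado (14 years).
Among Baptiste and Sato, alphabetically by surname: Baptiste before Sato.
Among Abara and Kapoor, alphabetically by surname: Abara before Kapoor.
Order: Beaumont, Szabo, Baptiste, Sato, Abara, Kapoor, Delgado. So position 2.

2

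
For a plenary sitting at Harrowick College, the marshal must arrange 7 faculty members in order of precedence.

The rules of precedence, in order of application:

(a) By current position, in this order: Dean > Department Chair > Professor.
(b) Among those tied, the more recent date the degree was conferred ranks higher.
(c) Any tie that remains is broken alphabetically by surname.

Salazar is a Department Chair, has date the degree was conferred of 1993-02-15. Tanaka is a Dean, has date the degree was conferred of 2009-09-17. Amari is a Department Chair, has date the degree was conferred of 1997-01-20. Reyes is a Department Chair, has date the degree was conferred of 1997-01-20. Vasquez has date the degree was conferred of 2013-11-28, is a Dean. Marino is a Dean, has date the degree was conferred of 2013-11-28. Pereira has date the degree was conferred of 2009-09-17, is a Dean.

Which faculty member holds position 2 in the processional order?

By current position: Marino, Vasquez, Pereira and Tanaka (Dean); then Amari, Reyes and Salazar (Department Chair).
Among Marino, Vasquez, Pereira and Tanaka, by date the degree was conferred (later first): Marino and Vasquez (2013-11-28) before Pereira and Tanaka (2009-09-17).
Among Marino and Vasquez, alphabetically by surname: Marino before Vasquez.
Among Pereira and Tanaka, alphabetically by surname: Pereira before Tanaka.
Among Amari, Reyes and Salazar, by date the degree was conferred (later first): Amari and Reyes (1997-01-20) before Salazar (1993-02-15).
Among Amari and Reyes, alphabetically by surname: Amari before Reyes.
Order: Marino, Vasquez, Pereira, Tanaka, Amari, Reyes, Salazar.

Vasquez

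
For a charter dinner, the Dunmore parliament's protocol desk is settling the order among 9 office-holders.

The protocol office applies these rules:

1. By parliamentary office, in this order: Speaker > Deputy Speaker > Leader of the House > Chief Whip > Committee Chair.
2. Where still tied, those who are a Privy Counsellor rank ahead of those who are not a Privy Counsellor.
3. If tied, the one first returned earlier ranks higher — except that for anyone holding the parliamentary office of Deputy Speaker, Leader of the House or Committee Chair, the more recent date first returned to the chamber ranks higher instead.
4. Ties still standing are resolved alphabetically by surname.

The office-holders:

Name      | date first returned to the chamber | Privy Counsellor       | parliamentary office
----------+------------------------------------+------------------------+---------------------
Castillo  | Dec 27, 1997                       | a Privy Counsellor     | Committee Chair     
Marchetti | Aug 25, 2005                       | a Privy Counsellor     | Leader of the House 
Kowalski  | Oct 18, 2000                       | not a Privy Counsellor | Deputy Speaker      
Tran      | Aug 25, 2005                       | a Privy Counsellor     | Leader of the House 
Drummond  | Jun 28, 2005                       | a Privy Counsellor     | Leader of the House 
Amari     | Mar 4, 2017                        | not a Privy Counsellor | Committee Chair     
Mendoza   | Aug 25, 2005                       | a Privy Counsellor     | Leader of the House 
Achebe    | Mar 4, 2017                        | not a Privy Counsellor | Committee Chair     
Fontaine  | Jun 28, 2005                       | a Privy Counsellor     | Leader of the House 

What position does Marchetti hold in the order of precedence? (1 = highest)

By parliamentary office: Kowalski (Deputy Speaker); then Marchetti, Mendoza, Tran, Drummond and Fontaine (Leader of the House); then Castillo, Achebe and Amari (Committee Chair).
Marchetti, Mendoza, Tran, Drummond and Fontaine are each a Privy Counsellor, so the next rule applies.
Among Marchetti, Mendoza, Tran, Drummond and Fontaine, by date first returned to the chamber (later first) (reversed rule for this group): Marchetti, Mendoza and Tran (Aug 25, 2005) before Drummond and Fontaine (Jun 28, 2005).
Among Marchetti, Mendoza and Tran, alphabetically by surname: Marchetti before Mendoza before Tran.
Among Drummond and Fontaine, alphabetically by surname: Drummond before Fontaine.
Among Castillo, Achebe and Amari, a Privy Counsellor before not a Privy Counsellor: Castillo (a Privy Counsellor) before Achebe and Amari (not a Privy Counsellor).
Achebe and Amari both have date first returned to the chamber Mar 4, 2017, so the next rule applies.
Among Achebe and Amari, alphabetically by surname: Achebe before Amari.
Order: Kowalski, Marchetti, Mendoza, Tran, Drummond, Fontaine, Castillo, Achebe, Amari. So position 2.

2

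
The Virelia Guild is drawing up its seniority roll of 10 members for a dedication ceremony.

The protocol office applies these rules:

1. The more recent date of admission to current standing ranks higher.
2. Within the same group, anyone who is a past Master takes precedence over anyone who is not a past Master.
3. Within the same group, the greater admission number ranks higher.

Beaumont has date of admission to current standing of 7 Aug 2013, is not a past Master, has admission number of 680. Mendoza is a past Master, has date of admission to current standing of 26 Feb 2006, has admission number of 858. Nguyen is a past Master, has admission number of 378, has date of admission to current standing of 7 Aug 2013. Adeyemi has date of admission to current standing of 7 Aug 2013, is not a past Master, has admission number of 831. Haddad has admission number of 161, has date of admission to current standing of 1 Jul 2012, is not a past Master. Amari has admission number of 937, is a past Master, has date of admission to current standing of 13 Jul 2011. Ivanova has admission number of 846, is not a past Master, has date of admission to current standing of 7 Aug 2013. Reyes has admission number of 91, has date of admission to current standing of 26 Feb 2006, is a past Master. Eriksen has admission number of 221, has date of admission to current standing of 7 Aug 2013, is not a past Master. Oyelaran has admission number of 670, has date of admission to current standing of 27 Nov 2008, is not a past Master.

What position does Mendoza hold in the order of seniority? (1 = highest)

By date of admission to current standing (later first): Nguyen, Ivanova, Adeyemi, Beaumont and Eriksen (each 7 Aug 2013); then Haddad (1 Jul 2012); then Amari (13 Jul 2011); then Oyelaran (27 Nov 2008); then Mendoza and Reyes (both 26 Feb 2006).
Among Nguyen, Ivanova, Adeyemi, Beaumont and Eriksen, a past Master before not a past Master: Nguyen (a past Master) before Ivanova, Adeyemi, Beaumont and Eriksen (not a past Master).
Among Ivanova, Adeyemi, Beaumont and Eriksen, by admission number (higher first): Ivanova (846) before Adeyemi (831) before Beaumont (680) before Eriksen (221).
Mendoza and Reyes are each a past Master, so the next rule applies.
Among Mendoza and Reyes, by admission number (higher first): Mendoza (858) before Reyes (91).
Order: Nguyen, Ivanova, Adeyemi, Beaumont, Eriksen, Haddad, Amari, Oyelaran, Mendoza, Reyes. So position 9.

9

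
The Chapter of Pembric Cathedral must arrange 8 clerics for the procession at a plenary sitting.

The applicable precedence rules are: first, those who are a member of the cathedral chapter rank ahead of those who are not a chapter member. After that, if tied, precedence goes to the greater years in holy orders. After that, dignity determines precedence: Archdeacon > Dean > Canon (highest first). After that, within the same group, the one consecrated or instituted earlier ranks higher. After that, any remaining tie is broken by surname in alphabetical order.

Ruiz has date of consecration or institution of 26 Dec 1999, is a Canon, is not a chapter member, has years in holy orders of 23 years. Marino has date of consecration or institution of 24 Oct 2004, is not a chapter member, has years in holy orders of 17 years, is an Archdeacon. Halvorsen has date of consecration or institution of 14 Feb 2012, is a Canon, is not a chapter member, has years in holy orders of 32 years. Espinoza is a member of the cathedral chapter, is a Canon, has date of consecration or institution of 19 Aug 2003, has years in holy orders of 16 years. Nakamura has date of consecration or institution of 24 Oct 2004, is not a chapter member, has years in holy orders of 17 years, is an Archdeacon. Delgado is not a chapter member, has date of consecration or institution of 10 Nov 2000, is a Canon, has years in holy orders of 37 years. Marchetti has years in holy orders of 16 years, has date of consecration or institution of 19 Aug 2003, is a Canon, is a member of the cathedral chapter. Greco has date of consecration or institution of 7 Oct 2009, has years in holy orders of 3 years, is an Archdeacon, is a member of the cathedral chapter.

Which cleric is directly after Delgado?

By the first rule: Espinoza, Marchetti and Greco (each a member of the cathedral chapter); then Delgado, Halvorsen, Ruiz, Marino and Nakamura (each not a chapter member).
Among Espinoza, Marchetti and Greco, by years in holy orders (higher first): Espinoza and Marchetti (16 years) before Greco (3 years).
Espinoza and Marchetti are each Canon, so the next rule applies.
Espinoza and Marchetti both have date of consecration or institution 19 Aug 2003, so the next rule applies.
Among Espinoza and Marchetti, alphabetically by surname: Espinoza before Marchetti.
Among Delgado, Halvorsen, Ruiz, Marino and Nakamura, by years in holy orders (higher first): Delgado (37 years) before Halvorsen (32 years) before Ruiz (23 years) before Marino and Nakamura (17 years).
Marino and Nakamura are each Archdeacon, so the next rule applies.
Marino and Nakamura both have date of consecration or institution 24 Oct 2004, so the next rule applies.
Among Marino and Nakamura, alphabetically by surname: Marino before Nakamura.
Order: Espinoza, Marchetti, Greco, Delgado, Halvorsen, Ruiz, Marino, Nakamura.

Halvorsen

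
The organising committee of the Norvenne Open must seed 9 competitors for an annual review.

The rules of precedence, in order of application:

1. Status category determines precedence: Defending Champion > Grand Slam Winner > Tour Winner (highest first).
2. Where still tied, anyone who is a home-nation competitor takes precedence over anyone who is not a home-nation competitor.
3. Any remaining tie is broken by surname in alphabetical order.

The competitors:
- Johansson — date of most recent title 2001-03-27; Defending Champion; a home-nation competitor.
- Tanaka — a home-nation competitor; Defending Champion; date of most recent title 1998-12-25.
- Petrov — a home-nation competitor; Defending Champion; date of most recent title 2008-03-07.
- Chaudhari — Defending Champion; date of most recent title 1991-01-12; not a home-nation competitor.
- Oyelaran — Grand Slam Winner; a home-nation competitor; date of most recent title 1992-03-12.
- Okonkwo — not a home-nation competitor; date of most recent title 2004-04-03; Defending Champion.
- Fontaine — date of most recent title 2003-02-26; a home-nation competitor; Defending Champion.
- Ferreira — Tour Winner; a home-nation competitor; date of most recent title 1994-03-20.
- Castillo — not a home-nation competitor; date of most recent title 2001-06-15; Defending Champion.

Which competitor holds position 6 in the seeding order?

Chaudhari

By status category: Fontaine, Johansson, Petrov, Tanaka, Castillo, Chaudhari and Okonkwo (Defending Champion); then Oyelaran (Grand Slam Winner); then Ferreira (Tour Winner).
Among Fontaine, Johansson, Petrov, Tanaka, Castillo, Chaudhari and Okonkwo, a home-nation competitor before not a home-nation competitor: Fontaine, Johansson, Petrov and Tanaka (a home-nation competitor) before Castillo, Chaudhari and Okonkwo (not a home-nation competitor).
Among Fontaine, Johansson, Petrov and Tanaka, alphabetically by surname: Fontaine before Johansson before Petrov before Tanaka.
Among Castillo, Chaudhari and Okonkwo, alphabetically by surname: Castillo before Chaudhari before Okonkwo.
Order: Fontaine, Johansson, Petrov, Tanaka, Castillo, Chaudhari, Okonkwo, Oyelaran, Ferreira.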